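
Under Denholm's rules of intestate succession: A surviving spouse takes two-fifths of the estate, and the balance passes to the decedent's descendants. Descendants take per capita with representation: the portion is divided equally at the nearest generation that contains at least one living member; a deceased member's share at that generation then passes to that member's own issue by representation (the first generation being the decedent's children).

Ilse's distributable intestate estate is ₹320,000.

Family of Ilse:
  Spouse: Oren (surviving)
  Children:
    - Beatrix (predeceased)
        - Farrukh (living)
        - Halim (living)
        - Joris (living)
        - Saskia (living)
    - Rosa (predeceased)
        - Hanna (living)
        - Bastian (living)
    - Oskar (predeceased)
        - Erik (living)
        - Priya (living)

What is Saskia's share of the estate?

Saskia receives ₹24,000.

Oren takes two-fifths of ₹320,000 = ₹128,000. The remaining ₹192,000 passes to the descendants.
No child survives, so the initial division is made at the grandchildren's generation.
The descendants' portion (₹192,000) is divided into 8 shares of ₹24,000: Farrukh, Halim, Joris, Saskia, Hanna, Bastian, Erik, and Priya each take ₹24,000.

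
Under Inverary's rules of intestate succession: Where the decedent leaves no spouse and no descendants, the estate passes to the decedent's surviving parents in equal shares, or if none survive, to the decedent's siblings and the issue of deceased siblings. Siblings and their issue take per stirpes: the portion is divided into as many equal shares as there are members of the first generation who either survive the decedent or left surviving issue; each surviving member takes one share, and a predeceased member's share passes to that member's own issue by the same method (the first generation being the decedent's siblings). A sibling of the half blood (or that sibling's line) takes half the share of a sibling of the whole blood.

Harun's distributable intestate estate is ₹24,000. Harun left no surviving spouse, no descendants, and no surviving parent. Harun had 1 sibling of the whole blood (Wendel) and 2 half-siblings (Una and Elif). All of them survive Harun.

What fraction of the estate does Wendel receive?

The entire ₹24,000 passes to the siblings and their issue.
Counting each half-blood sibling's line as half a unit, there are 2 units in ₹24,000, so one unit is ₹12,000. Whole-blood lines (Wendel) take ₹12,000 each; half-blood lines (Una and Elif) take ₹6,000 each.

Wendel receives 1/2 of the estate.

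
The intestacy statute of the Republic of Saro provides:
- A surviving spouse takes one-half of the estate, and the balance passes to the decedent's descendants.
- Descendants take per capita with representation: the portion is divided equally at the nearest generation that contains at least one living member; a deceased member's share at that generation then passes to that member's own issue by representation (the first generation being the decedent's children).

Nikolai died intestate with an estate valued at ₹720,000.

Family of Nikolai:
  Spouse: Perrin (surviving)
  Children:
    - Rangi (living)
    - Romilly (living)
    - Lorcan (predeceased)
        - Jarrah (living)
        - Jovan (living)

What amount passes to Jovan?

Jovan receives ₹60,000.

Perrin takes one-half of ₹720,000 = ₹360,000. The remaining ₹360,000 passes to the descendants.
The descendants' portion (₹360,000) is divided into 3 shares of ₹120,000: Rangi and Romilly each take ₹120,000; Lorcan's ₹120,000 share passes to Lorcan's issue.
Lorcan's share (₹120,000) is divided into 2 shares of ₹60,000: Jarrah and Jovan each take ₹60,000.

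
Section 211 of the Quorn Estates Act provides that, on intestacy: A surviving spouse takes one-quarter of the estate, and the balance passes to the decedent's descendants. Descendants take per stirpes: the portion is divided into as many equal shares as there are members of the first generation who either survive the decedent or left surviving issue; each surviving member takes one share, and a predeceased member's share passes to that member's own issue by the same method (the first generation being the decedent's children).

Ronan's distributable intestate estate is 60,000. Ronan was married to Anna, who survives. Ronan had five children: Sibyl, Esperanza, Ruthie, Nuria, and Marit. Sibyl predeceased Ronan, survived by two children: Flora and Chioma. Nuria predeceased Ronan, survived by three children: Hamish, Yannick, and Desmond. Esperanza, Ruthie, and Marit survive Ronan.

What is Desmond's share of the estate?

Desmond receives 3,000.

Anna takes one-quarter of 60,000 = 15,000. The remaining 45,000 passes to the descendants.
The descendants' portion (45,000) is divided into 5 shares of 9,000: Esperanza, Ruthie, and Marit each take 9,000; Sibyl's 9,000 share passes to Sibyl's issue; Nuria's 9,000 share passes to Nuria's issue.
Sibyl's share (9,000) is divided into 2 shares of 4,500: Flora and Chioma each take 4,500.
Nuria's share (9,000) is divided into 3 shares of 3,000: Hamish, Yannick, and Desmond each take 3,000.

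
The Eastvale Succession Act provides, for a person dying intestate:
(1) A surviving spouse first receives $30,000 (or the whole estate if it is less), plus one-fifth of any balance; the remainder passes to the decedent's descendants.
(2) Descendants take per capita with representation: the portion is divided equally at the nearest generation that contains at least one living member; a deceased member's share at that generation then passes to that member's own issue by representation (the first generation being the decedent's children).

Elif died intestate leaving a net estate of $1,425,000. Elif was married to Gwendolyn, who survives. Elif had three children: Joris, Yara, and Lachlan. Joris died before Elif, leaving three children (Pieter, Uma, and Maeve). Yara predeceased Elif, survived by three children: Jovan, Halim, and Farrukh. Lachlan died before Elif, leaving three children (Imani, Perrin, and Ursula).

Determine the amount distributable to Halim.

Halim receives $124,000.

Gwendolyn first takes $30,000, leaving a balance of $1,395,000. Gwendolyn then takes one-fifth of the balance ($279,000), for a total of $309,000. The remaining $1,116,000 passes to the descendants.
No child survives, so the initial division is made at the grandchildren's generation.
The descendants' portion ($1,116,000) is divided into 9 shares of $124,000: Pieter, Uma, Maeve, Jovan, Halim, Farrukh, Imani, Perrin, and Ursula each take $124,000.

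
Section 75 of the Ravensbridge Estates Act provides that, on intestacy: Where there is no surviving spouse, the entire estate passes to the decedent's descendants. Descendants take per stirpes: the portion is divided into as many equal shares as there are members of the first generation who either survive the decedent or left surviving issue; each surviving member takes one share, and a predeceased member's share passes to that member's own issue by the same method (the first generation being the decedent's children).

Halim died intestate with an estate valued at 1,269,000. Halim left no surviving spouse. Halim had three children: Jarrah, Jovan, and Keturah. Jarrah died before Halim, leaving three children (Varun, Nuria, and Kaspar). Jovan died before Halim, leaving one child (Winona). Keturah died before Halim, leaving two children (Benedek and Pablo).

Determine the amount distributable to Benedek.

Benedek receives 211,500.

The entire 1,269,000 passes to the descendants.
That amount (1,269,000) is divided into 3 shares of 423,000: Jarrah's 423,000 share passes to Jarrah's issue; Jovan's 423,000 share passes to Jovan's issue; Keturah's 423,000 share passes to Keturah's issue.
Jarrah's share (423,000) is divided into 3 shares of 141,000: Varun, Nuria, and Kaspar each take 141,000.
Jovan's share (423,000) passes entirely to Winona.
Keturah's share (423,000) is divided into 2 shares of 211,500: Benedek and Pablo each take 211,500.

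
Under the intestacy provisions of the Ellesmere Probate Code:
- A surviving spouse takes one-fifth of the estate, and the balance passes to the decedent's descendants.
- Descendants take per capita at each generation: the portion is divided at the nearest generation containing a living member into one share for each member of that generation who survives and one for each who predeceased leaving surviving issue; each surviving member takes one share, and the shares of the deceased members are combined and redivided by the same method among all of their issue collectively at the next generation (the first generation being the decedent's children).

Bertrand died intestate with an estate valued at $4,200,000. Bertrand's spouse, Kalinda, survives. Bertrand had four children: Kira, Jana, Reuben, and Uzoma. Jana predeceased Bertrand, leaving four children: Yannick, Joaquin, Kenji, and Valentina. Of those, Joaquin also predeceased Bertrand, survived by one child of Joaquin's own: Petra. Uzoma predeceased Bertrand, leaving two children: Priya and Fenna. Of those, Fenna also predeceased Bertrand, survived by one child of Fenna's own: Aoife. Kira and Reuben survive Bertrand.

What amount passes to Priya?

Kalinda takes one-fifth of $4,200,000 = $840,000. The remaining $3,360,000 passes to the descendants.
The descendants' portion ($3,360,000) is divided at the children's generation into 4 shares of $840,000. Kira and Reuben each take $840,000. The 2 shares of the deceased (Jana and Uzoma) are combined into a pool of $1,680,000.
That pool ($1,680,000) is divided at the grandchildren's generation into 6 shares of $280,000. Yannick, Kenji, Valentina, and Priya each take $280,000. The 2 shares of the deceased (Joaquin and Fenna) are combined into a pool of $560,000.
That pool ($560,000) is divided at the great-grandchildren's generation equally among Petra and Aoife: $280,000 each.

Priya receives $280,000.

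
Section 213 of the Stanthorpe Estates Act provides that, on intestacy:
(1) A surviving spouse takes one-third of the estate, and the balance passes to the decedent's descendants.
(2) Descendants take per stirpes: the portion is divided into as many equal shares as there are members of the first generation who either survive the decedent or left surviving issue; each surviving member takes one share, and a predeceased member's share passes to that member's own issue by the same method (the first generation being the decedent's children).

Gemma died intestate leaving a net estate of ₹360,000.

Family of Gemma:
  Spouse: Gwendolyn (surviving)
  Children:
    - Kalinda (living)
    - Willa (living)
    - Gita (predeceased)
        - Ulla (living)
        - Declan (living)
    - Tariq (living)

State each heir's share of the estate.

Gwendolyn: ₹120,000; Kalinda: ₹60,000; Willa: ₹60,000; Ulla: ₹30,000; Declan: ₹30,000; Tariq: ₹60,000

Gwendolyn takes one-third of ₹360,000 = ₹120,000. The remaining ₹240,000 passes to the descendants.
The descendants' portion (₹240,000) is divided into 4 shares of ₹60,000: Kalinda, Willa, and Tariq each take ₹60,000; Gita's ₹60,000 share passes to Gita's issue.
Gita's share (₹60,000) is divided into 2 shares of ₹30,000: Ulla and Declan each take ₹30,000.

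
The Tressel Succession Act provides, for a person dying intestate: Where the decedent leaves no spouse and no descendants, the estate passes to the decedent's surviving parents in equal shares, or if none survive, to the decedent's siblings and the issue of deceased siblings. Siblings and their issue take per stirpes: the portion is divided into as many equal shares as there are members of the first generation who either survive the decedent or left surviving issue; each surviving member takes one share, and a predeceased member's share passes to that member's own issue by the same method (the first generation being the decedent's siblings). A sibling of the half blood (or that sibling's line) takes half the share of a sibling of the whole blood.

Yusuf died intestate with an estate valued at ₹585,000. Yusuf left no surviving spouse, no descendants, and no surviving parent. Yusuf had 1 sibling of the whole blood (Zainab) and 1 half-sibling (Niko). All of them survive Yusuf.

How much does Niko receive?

The entire ₹585,000 passes to the siblings and their issue.
Counting each half-blood sibling's line as half a unit, there are 3/2 units in ₹585,000, so one unit is ₹390,000. Whole-blood lines (Zainab) take ₹390,000 each; half-blood lines (Niko) take ₹195,000 each.

Niko receives ₹195,000.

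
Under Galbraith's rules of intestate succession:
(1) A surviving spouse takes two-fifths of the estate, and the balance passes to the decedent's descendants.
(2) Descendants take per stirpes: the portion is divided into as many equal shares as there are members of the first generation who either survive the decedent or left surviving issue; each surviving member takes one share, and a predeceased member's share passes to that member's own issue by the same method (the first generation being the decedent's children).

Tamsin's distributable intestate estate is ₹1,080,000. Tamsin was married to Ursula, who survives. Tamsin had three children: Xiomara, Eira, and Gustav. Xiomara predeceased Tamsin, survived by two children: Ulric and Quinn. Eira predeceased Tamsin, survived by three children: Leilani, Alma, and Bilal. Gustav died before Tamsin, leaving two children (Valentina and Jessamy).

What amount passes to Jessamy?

Ursula takes two-fifths of ₹1,080,000 = ₹432,000. The remaining ₹648,000 passes to the descendants.
The descendants' portion (₹648,000) is divided into 3 shares of ₹216,000: Xiomara's ₹216,000 share passes to Xiomara's issue; Eira's ₹216,000 share passes to Eira's issue; Gustav's ₹216,000 share passes to Gustav's issue.
Xiomara's share (₹216,000) is divided into 2 shares of ₹108,000: Ulric and Quinn each take ₹108,000.
Eira's share (₹216,000) is divided into 3 shares of ₹72,000: Leilani, Alma, and Bilal each take ₹72,000.
Gustav's share (₹216,000) is divided into 2 shares of ₹108,000: Valentina and Jessamy each take ₹108,000.

Jessamy receives ₹108,000.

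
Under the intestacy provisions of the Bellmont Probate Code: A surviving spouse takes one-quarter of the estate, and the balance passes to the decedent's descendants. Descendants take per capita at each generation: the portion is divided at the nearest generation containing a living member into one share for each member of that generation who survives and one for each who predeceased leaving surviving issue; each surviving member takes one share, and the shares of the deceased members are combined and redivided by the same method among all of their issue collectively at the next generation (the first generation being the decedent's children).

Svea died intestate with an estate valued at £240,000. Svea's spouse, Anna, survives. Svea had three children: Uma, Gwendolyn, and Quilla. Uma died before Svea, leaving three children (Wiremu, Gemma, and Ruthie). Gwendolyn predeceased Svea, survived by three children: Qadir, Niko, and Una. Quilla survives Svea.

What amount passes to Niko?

Anna takes one-quarter of £240,000 = £60,000. The remaining £180,000 passes to the descendants.
The descendants' portion (£180,000) is divided at the children's generation into 3 shares of £60,000. Quilla takes £60,000. The 2 shares of the deceased (Uma and Gwendolyn) are combined into a pool of £120,000.
That pool (£120,000) is divided at the grandchildren's generation equally among Wiremu, Gemma, Ruthie, Qadir, Niko, and Una: £20,000 each.

Niko receives £20,000.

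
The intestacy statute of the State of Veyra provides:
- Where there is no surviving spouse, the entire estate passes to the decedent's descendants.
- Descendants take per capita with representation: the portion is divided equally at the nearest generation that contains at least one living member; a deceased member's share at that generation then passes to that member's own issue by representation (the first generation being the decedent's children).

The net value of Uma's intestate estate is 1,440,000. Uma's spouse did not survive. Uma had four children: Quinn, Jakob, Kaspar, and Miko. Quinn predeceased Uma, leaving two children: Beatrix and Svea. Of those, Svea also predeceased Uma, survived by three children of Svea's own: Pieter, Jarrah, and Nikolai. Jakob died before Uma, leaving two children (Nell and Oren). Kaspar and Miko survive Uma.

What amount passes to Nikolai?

Nikolai receives 60,000.

The entire 1,440,000 passes to the descendants.
That amount (1,440,000) is divided into 4 shares of 360,000: Kaspar and Miko each take 360,000; Quinn's 360,000 share passes to Quinn's issue; Jakob's 360,000 share passes to Jakob's issue.
Quinn's share (360,000) is divided into 2 shares of 180,000: Beatrix takes 180,000; Svea's 180,000 share passes to Svea's issue.
Svea's share (180,000) is divided into 3 shares of 60,000: Pieter, Jarrah, and Nikolai each take 60,000.
Jakob's share (360,000) is divided into 2 shares of 180,000: Nell and Oren each take 180,000.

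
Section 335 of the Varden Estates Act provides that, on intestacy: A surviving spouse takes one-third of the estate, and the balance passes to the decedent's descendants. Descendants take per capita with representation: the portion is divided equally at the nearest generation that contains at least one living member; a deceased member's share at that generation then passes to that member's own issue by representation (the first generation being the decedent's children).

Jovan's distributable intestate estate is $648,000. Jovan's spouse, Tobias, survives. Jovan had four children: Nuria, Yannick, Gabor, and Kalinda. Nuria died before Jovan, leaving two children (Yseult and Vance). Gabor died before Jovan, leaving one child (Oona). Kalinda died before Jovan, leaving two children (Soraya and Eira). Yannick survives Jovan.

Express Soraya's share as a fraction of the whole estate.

Soraya receives 1/12 of the estate.

Tobias takes one-third of $648,000 = $216,000. The remaining $432,000 passes to the descendants.
The descendants' portion ($432,000) is divided into 4 shares of $108,000: Yannick takes $108,000; Nuria's $108,000 share passes to Nuria's issue; Gabor's $108,000 share passes to Gabor's issue; Kalinda's $108,000 share passes to Kalinda's issue.
Nuria's share ($108,000) is divided into 2 shares of $54,000: Yseult and Vance each take $54,000.
Gabor's share ($108,000) passes entirely to Oona.
Kalinda's share ($108,000) is divided into 2 shares of $54,000: Soraya and Eira each take $54,000.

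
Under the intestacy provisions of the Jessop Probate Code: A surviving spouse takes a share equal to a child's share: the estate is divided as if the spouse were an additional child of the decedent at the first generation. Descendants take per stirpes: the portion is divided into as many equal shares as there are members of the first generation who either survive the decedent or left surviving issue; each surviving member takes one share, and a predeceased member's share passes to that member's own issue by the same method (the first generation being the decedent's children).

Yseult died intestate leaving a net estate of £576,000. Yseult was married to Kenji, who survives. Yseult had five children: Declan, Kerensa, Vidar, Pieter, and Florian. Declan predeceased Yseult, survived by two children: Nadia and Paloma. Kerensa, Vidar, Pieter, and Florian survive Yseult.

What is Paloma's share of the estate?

Paloma receives £48,000.

The spouse counts as an additional share at the children's level, so there are 6 primary shares of £96,000. Kenji takes one such share (£96,000).
The children's combined portion (£480,000) is divided into 5 shares of £96,000: Kerensa, Vidar, Pieter, and Florian each take £96,000; Declan's £96,000 share passes to Declan's issue.
Declan's share (£96,000) is divided into 2 shares of £48,000: Nadia and Paloma each take £48,000.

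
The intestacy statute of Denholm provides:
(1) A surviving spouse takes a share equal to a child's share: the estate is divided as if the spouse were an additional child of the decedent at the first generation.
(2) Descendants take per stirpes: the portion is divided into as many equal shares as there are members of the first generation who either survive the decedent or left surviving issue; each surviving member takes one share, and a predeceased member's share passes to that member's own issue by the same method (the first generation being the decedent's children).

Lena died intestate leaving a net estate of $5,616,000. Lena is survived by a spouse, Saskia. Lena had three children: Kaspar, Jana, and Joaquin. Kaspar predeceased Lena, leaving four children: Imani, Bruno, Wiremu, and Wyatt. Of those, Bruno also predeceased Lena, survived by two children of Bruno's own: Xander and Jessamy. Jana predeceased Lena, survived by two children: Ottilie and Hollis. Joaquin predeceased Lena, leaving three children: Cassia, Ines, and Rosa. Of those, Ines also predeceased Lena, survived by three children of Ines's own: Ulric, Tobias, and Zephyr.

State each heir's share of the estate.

The spouse counts as an additional share at the children's level, so there are 4 primary shares of $1,404,000. Saskia takes one such share ($1,404,000).
The children's combined portion ($4,212,000) is divided into 3 shares of $1,404,000: Kaspar's $1,404,000 share passes to Kaspar's issue; Jana's $1,404,000 share passes to Jana's issue; Joaquin's $1,404,000 share passes to Joaquin's issue.
Kaspar's share ($1,404,000) is divided into 4 shares of $351,000: Imani, Wiremu, and Wyatt each take $351,000; Bruno's $351,000 share passes to Bruno's issue.
Bruno's share ($351,000) is divided into 2 shares of $175,500: Xander and Jessamy each take $175,500.
Jana's share ($1,404,000) is divided into 2 shares of $702,000: Ottilie and Hollis each take $702,000.
Joaquin's share ($1,404,000) is divided into 3 shares of $468,000: Cassia and Rosa each take $468,000; Ines's $468,000 share passes to Ines's issue.
Ines's share ($468,000) is divided into 3 shares of $156,000: Ulric, Tobias, and Zephyr each take $156,000.

Saskia: $1,404,000; Imani: $351,000; Xander: $175,500; Jessamy: $175,500; Wiremu: $351,000; Wyatt: $351,000; Ottilie: $702,000; Hollis: $702,000; Cassia: $468,000; Ulric: $156,000; Tobias: $156,000; Zephyr: $156,000; Rosa: $468,000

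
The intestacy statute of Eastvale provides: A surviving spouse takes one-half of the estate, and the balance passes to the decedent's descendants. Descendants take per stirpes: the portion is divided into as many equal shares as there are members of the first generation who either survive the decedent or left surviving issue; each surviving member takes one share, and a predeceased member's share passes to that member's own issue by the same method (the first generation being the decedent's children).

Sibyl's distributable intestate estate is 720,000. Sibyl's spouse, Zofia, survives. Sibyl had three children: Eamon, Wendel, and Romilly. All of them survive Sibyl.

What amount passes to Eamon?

Eamon receives 120,000.

Zofia takes one-half of 720,000 = 360,000. The remaining 360,000 passes to the descendants.
The descendants' portion (360,000) is divided into 3 shares of 120,000: Eamon, Wendel, and Romilly each take 120,000.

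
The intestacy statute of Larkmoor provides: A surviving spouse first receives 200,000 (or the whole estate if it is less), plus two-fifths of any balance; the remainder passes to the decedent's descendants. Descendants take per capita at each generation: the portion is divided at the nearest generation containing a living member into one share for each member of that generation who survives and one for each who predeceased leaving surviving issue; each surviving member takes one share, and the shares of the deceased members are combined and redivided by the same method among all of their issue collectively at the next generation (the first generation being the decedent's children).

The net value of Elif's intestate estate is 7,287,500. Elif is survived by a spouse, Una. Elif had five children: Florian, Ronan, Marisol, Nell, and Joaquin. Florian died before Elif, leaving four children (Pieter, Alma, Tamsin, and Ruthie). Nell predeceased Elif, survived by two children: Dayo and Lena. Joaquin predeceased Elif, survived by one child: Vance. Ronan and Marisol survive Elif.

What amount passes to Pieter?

Una first takes 200,000, leaving a balance of 7,087,500. Una then takes two-fifths of the balance (2,835,000), for a total of 3,035,000. The remaining 4,252,500 passes to the descendants.
The descendants' portion (4,252,500) is divided at the children's generation into 5 shares of 850,500. Ronan and Marisol each take 850,500. The 3 shares of the deceased (Florian, Nell, and Joaquin) are combined into a pool of 2,551,500.
That pool (2,551,500) is divided at the grandchildren's generation equally among Pieter, Alma, Tamsin, Ruthie, Dayo, Lena, and Vance: 364,500 each.

Pieter receives 364,500.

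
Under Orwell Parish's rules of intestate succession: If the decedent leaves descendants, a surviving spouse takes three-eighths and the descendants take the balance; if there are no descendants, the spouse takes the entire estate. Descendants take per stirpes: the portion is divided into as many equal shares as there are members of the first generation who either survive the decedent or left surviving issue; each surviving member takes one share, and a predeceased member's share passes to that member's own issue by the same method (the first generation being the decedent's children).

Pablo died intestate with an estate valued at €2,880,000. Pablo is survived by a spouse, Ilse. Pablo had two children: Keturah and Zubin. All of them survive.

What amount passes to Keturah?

Keturah receives €900,000.

Ilse takes three-eighths of €2,880,000 = €1,080,000. The remaining €1,800,000 passes to the descendants.
The descendants' portion (€1,800,000) is divided into 2 shares of €900,000: Keturah and Zubin each take €900,000.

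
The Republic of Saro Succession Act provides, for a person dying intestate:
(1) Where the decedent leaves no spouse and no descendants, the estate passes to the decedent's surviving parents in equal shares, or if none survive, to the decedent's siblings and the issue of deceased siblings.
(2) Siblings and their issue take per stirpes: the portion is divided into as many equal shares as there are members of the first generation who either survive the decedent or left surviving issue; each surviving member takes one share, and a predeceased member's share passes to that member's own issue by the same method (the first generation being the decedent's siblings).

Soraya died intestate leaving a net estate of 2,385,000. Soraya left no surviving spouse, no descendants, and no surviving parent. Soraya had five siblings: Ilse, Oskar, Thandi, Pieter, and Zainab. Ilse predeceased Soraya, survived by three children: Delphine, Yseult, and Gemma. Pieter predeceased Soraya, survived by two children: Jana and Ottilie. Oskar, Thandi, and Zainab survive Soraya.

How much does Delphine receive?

The entire 2,385,000 passes to the siblings and their issue.
That amount (2,385,000) is divided into 5 shares of 477,000: Oskar, Thandi, and Zainab each take 477,000; Ilse's 477,000 share passes to Ilse's issue; Pieter's 477,000 share passes to Pieter's issue.
Ilse's share (477,000) is divided into 3 shares of 159,000: Delphine, Yseult, and Gemma each take 159,000.
Pieter's share (477,000) is divided into 2 shares of 238,500: Jana and Ottilie each take 238,500.

Delphine receives 159,000.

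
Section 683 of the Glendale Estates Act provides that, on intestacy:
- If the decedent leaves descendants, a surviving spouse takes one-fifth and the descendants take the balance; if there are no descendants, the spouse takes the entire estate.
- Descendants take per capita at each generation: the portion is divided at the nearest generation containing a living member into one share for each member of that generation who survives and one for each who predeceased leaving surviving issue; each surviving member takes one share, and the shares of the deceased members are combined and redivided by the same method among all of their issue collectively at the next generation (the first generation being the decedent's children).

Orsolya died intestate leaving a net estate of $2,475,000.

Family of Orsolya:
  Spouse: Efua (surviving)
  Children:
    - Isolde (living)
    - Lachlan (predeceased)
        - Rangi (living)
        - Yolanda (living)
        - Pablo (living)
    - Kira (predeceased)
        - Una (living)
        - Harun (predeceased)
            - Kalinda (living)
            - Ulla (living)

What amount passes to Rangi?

Rangi receives $264,000.

Efua takes one-fifth of $2,475,000 = $495,000. The remaining $1,980,000 passes to the descendants.
The descendants' portion ($1,980,000) is divided at the children's generation into 3 shares of $660,000. Isolde takes $660,000. The 2 shares of the deceased (Lachlan and Kira) are combined into a pool of $1,320,000.
That pool ($1,320,000) is divided at the grandchildren's generation into 5 shares of $264,000. Rangi, Yolanda, Pablo, and Una each take $264,000. The remaining share for the deceased Harun ($264,000) is carried to the next generation.
That pool ($264,000) is divided at the great-grandchildren's generation equally among Kalinda and Ulla: $132,000 each.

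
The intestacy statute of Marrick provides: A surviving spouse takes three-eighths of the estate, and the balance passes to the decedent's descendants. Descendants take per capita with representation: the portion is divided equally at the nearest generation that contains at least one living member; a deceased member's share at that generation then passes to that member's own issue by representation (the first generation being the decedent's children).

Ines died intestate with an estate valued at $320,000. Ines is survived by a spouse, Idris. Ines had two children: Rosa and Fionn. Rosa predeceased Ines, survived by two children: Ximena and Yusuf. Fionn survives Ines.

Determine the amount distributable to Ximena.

Idris takes three-eighths of $320,000 = $120,000. The remaining $200,000 passes to the descendants.
The descendants' portion ($200,000) is divided into 2 shares of $100,000: Fionn takes $100,000; Rosa's $100,000 share passes to Rosa's issue.
Rosa's share ($100,000) is divided into 2 shares of $50,000: Ximena and Yusuf each take $50,000.

Ximena receives $50,000.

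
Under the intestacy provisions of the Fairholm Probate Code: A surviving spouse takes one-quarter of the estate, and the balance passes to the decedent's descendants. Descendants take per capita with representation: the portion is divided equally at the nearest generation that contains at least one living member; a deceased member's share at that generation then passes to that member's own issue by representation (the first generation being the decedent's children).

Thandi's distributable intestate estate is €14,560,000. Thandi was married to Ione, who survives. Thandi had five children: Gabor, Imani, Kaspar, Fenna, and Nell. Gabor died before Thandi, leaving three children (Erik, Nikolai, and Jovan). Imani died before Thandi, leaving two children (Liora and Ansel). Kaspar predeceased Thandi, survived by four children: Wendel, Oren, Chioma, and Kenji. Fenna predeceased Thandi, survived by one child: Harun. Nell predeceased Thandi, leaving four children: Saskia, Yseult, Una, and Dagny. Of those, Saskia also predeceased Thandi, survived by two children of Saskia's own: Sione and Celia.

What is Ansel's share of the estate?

Ansel receives €780,000.

Ione takes one-quarter of €14,560,000 = €3,640,000. The remaining €10,920,000 passes to the descendants.
No child survives, so the initial division is made at the grandchildren's generation.
The descendants' portion (€10,920,000) is divided into 14 shares of €780,000: Erik, Nikolai, Jovan, Liora, Ansel, Wendel, Oren, Chioma, Kenji, Harun, Yseult, Una, and Dagny each take €780,000; Saskia's €780,000 share passes to Saskia's issue.
Saskia's share (€780,000) is divided into 2 shares of €390,000: Sione and Celia each take €390,000.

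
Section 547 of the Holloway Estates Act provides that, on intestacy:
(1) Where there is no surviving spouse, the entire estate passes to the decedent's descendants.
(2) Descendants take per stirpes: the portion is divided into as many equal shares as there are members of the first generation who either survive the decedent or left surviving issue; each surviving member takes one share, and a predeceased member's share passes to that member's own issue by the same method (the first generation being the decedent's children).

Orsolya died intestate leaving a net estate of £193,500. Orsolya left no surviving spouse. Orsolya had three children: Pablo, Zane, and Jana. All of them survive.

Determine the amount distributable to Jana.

The entire £193,500 passes to the descendants.
That amount (£193,500) is divided into 3 shares of £64,500: Pablo, Zane, and Jana each take £64,500.

Jana receives £64,500.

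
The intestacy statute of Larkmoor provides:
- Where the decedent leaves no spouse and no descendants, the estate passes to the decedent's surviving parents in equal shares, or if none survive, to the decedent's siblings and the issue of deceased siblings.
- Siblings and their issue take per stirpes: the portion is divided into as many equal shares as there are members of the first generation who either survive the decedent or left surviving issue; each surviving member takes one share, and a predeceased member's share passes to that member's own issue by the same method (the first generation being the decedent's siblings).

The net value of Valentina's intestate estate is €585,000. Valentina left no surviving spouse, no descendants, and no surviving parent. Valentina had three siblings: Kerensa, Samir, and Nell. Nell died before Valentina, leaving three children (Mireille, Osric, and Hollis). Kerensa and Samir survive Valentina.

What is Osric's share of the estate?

The entire €585,000 passes to the siblings and their issue.
That amount (€585,000) is divided into 3 shares of €195,000: Kerensa and Samir each take €195,000; Nell's €195,000 share passes to Nell's issue.
Nell's share (€195,000) is divided into 3 shares of €65,000: Mireille, Osric, and Hollis each take €65,000.

Osric receives €65,000.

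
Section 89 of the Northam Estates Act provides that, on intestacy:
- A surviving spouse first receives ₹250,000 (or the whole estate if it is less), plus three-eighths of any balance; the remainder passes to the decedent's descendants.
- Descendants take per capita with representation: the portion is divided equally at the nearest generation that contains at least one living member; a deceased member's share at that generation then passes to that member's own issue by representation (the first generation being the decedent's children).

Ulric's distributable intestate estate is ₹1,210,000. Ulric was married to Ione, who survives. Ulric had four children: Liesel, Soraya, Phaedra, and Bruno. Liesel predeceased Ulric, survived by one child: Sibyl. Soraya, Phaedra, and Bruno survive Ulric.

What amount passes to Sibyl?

Ione first takes ₹250,000, leaving a balance of ₹960,000. Ione then takes three-eighths of the balance (₹360,000), for a total of ₹610,000. The remaining ₹600,000 passes to the descendants.
The descendants' portion (₹600,000) is divided into 4 shares of ₹150,000: Soraya, Phaedra, and Bruno each take ₹150,000; Liesel's ₹150,000 share passes to Liesel's issue.
Liesel's share (₹150,000) passes entirely to Sibyl.

Sibyl receives ₹150,000.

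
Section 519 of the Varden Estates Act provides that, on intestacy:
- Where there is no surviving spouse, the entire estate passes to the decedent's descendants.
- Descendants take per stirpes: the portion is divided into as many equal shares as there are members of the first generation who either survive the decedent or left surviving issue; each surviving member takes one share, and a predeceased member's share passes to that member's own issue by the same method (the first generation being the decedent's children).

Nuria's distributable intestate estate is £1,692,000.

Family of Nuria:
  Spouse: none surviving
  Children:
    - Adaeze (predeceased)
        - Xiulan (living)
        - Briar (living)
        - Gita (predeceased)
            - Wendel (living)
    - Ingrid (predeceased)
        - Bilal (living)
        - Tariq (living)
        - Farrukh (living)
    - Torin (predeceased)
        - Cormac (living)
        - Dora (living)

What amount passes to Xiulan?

The entire £1,692,000 passes to the descendants.
That amount (£1,692,000) is divided into 3 shares of £564,000: Adaeze's £564,000 share passes to Adaeze's issue; Ingrid's £564,000 share passes to Ingrid's issue; Torin's £564,000 share passes to Torin's issue.
Adaeze's share (£564,000) is divided into 3 shares of £188,000: Xiulan and Briar each take £188,000; Gita's £188,000 share passes to Gita's issue.
Gita's share (£188,000) passes entirely to Wendel.
Ingrid's share (£564,000) is divided into 3 shares of £188,000: Bilal, Tariq, and Farrukh each take £188,000.
Torin's share (£564,000) is divided into 2 shares of £282,000: Cormac and Dora each take £282,000.

Xiulan receives £188,000.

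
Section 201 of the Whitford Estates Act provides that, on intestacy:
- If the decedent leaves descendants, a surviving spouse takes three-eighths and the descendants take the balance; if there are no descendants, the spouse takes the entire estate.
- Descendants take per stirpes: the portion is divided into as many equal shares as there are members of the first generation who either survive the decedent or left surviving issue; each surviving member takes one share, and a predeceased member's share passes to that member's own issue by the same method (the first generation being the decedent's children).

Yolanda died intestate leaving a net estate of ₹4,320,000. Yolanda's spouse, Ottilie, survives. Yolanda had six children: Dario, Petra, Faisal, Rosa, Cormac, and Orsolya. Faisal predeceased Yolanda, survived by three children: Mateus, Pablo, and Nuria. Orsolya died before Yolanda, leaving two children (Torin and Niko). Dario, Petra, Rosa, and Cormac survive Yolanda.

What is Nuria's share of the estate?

Nuria receives ₹150,000.

Ottilie takes three-eighths of ₹4,320,000 = ₹1,620,000. The remaining ₹2,700,000 passes to the descendants.
The descendants' portion (₹2,700,000) is divided into 6 shares of ₹450,000: Dario, Petra, Rosa, and Cormac each take ₹450,000; Faisal's ₹450,000 share passes to Faisal's issue; Orsolya's ₹450,000 share passes to Orsolya's issue.
Faisal's share (₹450,000) is divided into 3 shares of ₹150,000: Mateus, Pablo, and Nuria each take ₹150,000.
Orsolya's share (₹450,000) is divided into 2 shares of ₹225,000: Torin and Niko each take ₹225,000.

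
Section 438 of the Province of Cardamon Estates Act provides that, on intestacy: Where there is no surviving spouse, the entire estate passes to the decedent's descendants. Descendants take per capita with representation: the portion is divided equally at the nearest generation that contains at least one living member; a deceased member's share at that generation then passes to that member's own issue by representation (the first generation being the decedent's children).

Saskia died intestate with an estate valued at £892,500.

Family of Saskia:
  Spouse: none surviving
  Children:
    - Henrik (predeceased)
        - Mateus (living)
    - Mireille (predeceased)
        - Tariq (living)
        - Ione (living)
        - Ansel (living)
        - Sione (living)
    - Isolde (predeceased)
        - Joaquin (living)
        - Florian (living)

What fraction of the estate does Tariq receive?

Tariq receives 1/7 of the estate.

The entire £892,500 passes to the descendants.
No child survives, so the initial division is made at the grandchildren's generation.
That amount (£892,500) is divided into 7 shares of £127,500: Mateus, Tariq, Ione, Ansel, Sione, Joaquin, and Florian each take £127,500.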